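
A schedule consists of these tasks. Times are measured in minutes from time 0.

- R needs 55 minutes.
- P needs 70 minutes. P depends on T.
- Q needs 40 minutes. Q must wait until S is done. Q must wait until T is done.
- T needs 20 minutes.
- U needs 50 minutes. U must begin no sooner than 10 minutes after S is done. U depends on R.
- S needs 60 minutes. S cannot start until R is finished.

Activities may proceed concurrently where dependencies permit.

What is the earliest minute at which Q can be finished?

Nothing blocks T, so it runs from minute 0 to minute 20.
R can start immediately at minute 0; it finishes at minute 55.
After R (finishes minute 55), S can start at minute 55 and finishes at minute 115.
Q cannot start until S (finishes minute 115); T (finishes minute 20). The controlling bound is minute 115, so Q finishes at 115 + 40 = minute 155.

155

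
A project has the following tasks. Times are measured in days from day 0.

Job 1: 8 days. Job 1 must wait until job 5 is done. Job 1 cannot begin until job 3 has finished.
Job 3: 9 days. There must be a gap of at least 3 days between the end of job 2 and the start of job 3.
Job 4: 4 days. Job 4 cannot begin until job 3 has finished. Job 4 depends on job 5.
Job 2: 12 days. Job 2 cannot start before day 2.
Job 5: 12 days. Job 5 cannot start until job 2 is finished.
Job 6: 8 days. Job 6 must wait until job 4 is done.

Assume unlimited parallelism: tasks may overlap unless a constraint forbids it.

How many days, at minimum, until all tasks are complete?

38

Job 2 cannot begin until its own release at day 2. It runs from day 2 to 2 + 12 = day 14.
After job 2 (finishes day 14), job 5 can start at day 14 and finishes at day 26.
After job 2 (finishes day 14, plus 3-day gap → day 17), job 3 can start at day 17 and finishes at day 26.
Job 4 has to wait for job 3 (finishes day 26); job 5 (finishes day 26). The latest of these is day 26, so job 4 runs day 26 to 26 + 4 = day 30.
Job 6 cannot begin until job 4 (finishes day 30). It runs from day 30 to 30 + 8 = day 38.
Job 1 needs all of job 5 (finishes day 26); job 3 (finishes day 26). That puts its earliest start at day 26; it finishes at 26 + 8 = day 34.
All tasks are finished once the last one completes. Finish times: Job 1 at 34, Job 2 at 14, Job 3 at 26, Job 4 at 30, Job 5 at 26, Job 6 at 38. The latest is day 38.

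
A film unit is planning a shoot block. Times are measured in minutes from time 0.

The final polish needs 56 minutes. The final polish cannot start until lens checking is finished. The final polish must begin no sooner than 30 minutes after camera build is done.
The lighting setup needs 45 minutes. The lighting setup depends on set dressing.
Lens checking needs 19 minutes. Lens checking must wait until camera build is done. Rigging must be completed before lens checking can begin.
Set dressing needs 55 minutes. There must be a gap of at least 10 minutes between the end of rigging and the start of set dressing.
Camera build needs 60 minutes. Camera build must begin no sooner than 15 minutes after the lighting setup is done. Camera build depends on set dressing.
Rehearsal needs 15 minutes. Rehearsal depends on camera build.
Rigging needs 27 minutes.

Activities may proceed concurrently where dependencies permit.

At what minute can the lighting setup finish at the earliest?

137

Nothing blocks rigging, so it runs from minute 0 to minute 27.
Set dressing cannot begin until rigging (finishes minute 27, plus 10-minute gap → minute 37). It runs from minute 37 to 37 + 55 = minute 92.
The lighting setup cannot begin until set dressing (finishes minute 92). It runs from minute 92 to 92 + 45 = minute 137.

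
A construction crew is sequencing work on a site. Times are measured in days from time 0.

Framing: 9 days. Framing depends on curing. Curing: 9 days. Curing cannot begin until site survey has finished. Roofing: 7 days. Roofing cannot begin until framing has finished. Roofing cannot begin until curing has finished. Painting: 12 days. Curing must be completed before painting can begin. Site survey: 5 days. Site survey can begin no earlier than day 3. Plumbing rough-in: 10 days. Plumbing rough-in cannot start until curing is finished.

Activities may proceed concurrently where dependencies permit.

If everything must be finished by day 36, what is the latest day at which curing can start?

11

Roofing has no dependents, so it just needs to finish by day 36. Starting by 36 − 7 = day 29 achieves that.
Framing has to be done before roofing (must start by day 29). That means finishing by day 29, i.e. starting by 29 − 9 = day 20.
Nothing follows plumbing rough-in; the deadline of day 36 is its only limit. It must start by 36 − 10 = day 26.
Painting must finish by day 36; it takes 12 days, so it must start by 36 − 12 = day 24.
For curing: framing (must start by day 20); roofing (must start by day 29); plumbing rough-in (must start by day 26); painting (must start by day 24). The most restrictive is day 20; with a 9-day duration, curing must start by day 11.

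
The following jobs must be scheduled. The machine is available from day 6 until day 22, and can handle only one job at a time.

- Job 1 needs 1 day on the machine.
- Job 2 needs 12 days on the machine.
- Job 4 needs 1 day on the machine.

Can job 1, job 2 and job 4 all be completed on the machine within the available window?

Yes

The machine window is 22 − 6 = 16 days.
Running back to back, the jobs need 1 + 12 + 1 = 14 days on the machine.
Since 14 ≤ 16, they fit within the window.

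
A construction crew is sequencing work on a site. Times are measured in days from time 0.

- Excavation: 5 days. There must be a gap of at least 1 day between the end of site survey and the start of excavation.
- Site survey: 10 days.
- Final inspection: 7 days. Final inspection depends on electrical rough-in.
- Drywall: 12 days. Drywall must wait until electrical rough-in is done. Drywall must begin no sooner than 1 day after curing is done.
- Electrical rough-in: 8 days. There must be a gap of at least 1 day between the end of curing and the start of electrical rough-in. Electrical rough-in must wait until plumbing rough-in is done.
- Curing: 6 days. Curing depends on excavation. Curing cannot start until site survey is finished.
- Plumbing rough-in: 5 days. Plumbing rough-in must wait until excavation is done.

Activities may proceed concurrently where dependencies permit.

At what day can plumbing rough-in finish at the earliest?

21

Site survey has no prerequisites, so it starts at day 0 and finishes at day 10.
Excavation waits on site survey (finishes day 10, plus 1-day gap → day 11), so it starts at day 11 and finishes at 11 + 5 = day 16.
Plumbing rough-in cannot begin until excavation (finishes day 16). It runs from day 16 to 16 + 5 = day 21.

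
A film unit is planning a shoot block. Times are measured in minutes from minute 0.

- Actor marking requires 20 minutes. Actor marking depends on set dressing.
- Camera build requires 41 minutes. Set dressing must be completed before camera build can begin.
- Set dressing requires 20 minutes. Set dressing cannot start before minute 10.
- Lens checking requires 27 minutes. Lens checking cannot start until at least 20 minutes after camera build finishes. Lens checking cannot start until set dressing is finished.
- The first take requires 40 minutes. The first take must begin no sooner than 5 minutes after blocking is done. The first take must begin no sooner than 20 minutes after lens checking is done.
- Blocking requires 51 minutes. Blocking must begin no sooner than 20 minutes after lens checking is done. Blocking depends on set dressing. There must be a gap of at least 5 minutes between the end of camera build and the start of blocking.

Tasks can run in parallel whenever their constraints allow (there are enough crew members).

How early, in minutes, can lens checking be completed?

118

Set dressing waits on its own release at minute 10, so it starts at minute 10 and finishes at 10 + 20 = minute 30.
Camera build cannot begin until set dressing (finishes minute 30). It runs from minute 30 to 30 + 41 = minute 71.
Lens checking cannot start until camera build (finishes minute 71, plus 20-minute gap → minute 91); set dressing (finishes minute 30). The controlling bound is minute 91, so lens checking finishes at 91 + 27 = minute 118.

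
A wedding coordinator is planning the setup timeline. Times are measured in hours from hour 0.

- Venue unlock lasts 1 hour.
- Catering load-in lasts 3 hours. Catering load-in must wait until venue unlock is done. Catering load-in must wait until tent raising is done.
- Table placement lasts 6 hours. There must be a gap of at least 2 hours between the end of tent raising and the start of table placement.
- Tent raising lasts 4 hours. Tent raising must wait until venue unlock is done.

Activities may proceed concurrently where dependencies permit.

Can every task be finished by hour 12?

No

Venue unlock has no prerequisites, so it starts at hour 0 and finishes at hour 1.
After venue unlock (finishes hour 1), tent raising can start at hour 1 and finishes at hour 5.
For catering load-in: venue unlock (finishes hour 1); tent raising (finishes hour 5). Taking the maximum gives a start of hour 5, and it finishes at 5 + 3 = hour 8.
Table placement cannot begin until tent raising (finishes hour 5, plus 2-hour gap → hour 7). It runs from hour 7 to 7 + 6 = hour 13.
The earliest everything can be done is hour 13, which is after the deadline of 12, so it is not possible.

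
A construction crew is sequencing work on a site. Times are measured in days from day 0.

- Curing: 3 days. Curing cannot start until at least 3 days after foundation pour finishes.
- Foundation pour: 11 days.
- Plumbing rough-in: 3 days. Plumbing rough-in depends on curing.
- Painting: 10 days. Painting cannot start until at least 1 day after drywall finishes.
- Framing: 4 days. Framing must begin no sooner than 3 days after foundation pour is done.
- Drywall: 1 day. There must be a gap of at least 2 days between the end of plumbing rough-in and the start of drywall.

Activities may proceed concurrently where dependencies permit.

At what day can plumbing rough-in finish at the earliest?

20

Nothing blocks foundation pour, so it runs from day 0 to day 11.
Curing cannot begin until foundation pour (finishes day 11, plus 3-day gap → day 14). It runs from day 14 to 14 + 3 = day 17.
Plumbing rough-in waits on curing (finishes day 17), so it starts at day 17 and finishes at 17 + 3 = day 20.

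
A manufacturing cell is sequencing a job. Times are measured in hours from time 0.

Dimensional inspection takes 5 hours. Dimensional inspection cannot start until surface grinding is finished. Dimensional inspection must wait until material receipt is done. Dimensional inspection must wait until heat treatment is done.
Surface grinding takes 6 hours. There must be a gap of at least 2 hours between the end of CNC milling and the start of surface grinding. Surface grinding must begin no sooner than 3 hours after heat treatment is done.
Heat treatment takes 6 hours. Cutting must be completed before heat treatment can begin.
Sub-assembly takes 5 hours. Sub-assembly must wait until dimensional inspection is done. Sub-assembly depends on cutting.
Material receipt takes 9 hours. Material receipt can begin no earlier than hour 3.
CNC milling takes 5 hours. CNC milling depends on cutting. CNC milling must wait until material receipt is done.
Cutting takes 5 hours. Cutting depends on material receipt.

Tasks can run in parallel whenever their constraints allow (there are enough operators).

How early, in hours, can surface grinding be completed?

Material receipt waits on its own release at hour 3, so it starts at hour 3 and finishes at 3 + 9 = hour 12.
Cutting cannot begin until material receipt (finishes hour 12). It runs from hour 12 to 12 + 5 = hour 17.
After cutting (finishes hour 17), heat treatment can start at hour 17 and finishes at hour 23.
CNC milling needs all of cutting (finishes hour 17); material receipt (finishes hour 12). That puts its earliest start at hour 17; it finishes at 17 + 5 = hour 22.
For surface grinding: CNC milling (finishes hour 22, plus 2-hour gap → hour 24); heat treatment (finishes hour 23, plus 3-hour gap → hour 26). Taking the maximum gives a start of hour 26, and it finishes at 26 + 6 = hour 32.

32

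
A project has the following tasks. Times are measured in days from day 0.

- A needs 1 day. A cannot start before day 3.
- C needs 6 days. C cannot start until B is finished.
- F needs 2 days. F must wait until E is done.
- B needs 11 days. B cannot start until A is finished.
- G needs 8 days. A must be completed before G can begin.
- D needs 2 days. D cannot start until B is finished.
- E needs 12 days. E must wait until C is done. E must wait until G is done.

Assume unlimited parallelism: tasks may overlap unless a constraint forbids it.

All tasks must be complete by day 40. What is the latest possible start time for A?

8

Nothing follows F; the deadline of day 40 is its only limit. It must start by 40 − 2 = day 38.
E has to be done before F (must start by day 38). That means finishing by day 38, i.e. starting by 38 − 12 = day 26.
C feeds into E (must start by day 26); so C must finish by day 26 and therefore start by day 20.
D has no dependents, so it just needs to finish by day 40. Starting by 40 − 2 = day 38 achieves that.
B must finish in time for C (must start by day 20); D (must start by day 38). The tightest is day 20, so B must start by 20 − 11 = day 9.
Since E (must start by day 26) depends on it, G must finish by day 26. Backing off its 8-day duration gives a latest start of day 18.
For A: B (must start by day 9); G (must start by day 18). The most restrictive is day 9; with a 1-day duration, A must start by day 8.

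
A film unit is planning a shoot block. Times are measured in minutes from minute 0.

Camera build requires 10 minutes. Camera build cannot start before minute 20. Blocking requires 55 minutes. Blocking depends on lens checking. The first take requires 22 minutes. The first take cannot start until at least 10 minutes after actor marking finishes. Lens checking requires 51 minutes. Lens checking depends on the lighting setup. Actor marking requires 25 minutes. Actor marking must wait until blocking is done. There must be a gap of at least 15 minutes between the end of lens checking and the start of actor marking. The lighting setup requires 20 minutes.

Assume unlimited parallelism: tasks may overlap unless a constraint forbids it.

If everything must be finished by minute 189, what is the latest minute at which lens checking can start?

The first take must finish by minute 189; it takes 22 minutes, so it must start by 189 − 22 = minute 167.
Actor marking has to be done before the first take (must start by minute 167, minus 10-minute gap → minute 157). That means finishing by minute 157, i.e. starting by 157 − 25 = minute 132.
Blocking feeds into actor marking (must start by minute 132); so blocking must finish by minute 132 and therefore start by minute 77.
Lens checking must finish in time for blocking (must start by minute 77); actor marking (must start by minute 132, minus 15-minute gap → minute 117). The tightest is minute 77, so lens checking must start by 77 − 51 = minute 26.

26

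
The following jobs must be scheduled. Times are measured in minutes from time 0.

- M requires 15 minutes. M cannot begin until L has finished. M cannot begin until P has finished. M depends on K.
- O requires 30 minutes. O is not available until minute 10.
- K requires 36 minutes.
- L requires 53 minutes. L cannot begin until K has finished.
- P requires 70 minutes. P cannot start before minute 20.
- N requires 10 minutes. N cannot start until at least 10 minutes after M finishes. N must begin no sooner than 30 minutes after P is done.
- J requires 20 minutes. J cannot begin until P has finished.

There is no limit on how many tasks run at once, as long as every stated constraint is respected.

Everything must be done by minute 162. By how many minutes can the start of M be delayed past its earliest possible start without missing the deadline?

After its own release at minute 20, P can start at minute 20 and finishes at minute 90.
Nothing blocks K, so it runs from minute 0 to minute 36.
L cannot begin until K (finishes minute 36). It runs from minute 36 to 36 + 53 = minute 89.
For M: L (finishes minute 89); P (finishes minute 90); K (finishes minute 36). Taking the maximum gives a start of minute 90, and it finishes at 90 + 15 = minute 105.

Working backward from the deadline:
N has no dependents, so it just needs to finish by minute 162. Starting by 162 − 10 = minute 152 achieves that.
Since N (must start by minute 152, minus 10-minute gap → minute 142) depends on it, M must finish by minute 142. Backing off its 15-minute duration gives a latest start of minute 127.
So M can start as early as minute 90 and as late as minute 127, giving 127 − 90 = 37 minutes of slack.

37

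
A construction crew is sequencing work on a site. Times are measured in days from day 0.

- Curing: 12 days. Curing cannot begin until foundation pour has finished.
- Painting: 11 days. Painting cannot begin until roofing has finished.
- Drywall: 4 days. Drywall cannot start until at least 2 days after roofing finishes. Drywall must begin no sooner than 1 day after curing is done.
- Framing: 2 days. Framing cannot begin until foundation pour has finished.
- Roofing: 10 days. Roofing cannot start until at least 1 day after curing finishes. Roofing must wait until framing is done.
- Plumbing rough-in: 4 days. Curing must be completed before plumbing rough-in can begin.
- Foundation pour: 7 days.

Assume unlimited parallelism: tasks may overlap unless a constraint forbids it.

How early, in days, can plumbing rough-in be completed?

23

Foundation pour has no prerequisites, so it starts at day 0 and finishes at day 7.
Curing waits on foundation pour (finishes day 7), so it starts at day 7 and finishes at 7 + 12 = day 19.
After curing (finishes day 19), plumbing rough-in can start at day 19 and finishes at day 23.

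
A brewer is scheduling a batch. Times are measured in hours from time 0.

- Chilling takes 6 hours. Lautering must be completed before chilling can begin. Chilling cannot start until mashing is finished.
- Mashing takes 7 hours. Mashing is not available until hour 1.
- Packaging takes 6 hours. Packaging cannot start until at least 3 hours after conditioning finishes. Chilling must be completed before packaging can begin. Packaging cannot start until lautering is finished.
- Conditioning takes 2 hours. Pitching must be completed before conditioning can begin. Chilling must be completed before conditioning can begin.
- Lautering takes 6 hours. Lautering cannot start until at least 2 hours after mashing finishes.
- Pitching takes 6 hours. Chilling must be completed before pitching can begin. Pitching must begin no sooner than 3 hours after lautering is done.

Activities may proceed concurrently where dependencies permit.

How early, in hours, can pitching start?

22

Mashing cannot begin until its own release at hour 1. It runs from hour 1 to 1 + 7 = hour 8.
Lautering cannot begin until mashing (finishes hour 8, plus 2-hour gap → hour 10). It runs from hour 10 to 10 + 6 = hour 16.
Chilling needs all of lautering (finishes hour 16); mashing (finishes hour 8). That puts its earliest start at hour 16; it finishes at 16 + 6 = hour 22.
Pitching waits on chilling (finishes hour 22); lautering (finishes hour 16, plus 3-hour gap → hour 19). The latest of these is hour 22, which is the earliest pitching can start.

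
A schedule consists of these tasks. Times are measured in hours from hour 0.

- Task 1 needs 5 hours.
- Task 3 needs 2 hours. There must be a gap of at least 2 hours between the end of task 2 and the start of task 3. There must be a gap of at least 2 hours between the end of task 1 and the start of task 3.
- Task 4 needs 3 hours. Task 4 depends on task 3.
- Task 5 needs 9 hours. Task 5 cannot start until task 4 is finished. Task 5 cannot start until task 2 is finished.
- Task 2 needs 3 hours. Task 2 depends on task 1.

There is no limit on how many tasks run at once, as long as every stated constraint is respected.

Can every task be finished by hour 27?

Yes

Task 1 can start immediately at hour 0; it finishes at hour 5.
Task 2 waits on task 1 (finishes hour 5), so it starts at hour 5 and finishes at 5 + 3 = hour 8.
Task 3 cannot start until task 2 (finishes hour 8, plus 2-hour gap → hour 10); task 1 (finishes hour 5, plus 2-hour gap → hour 7). The controlling bound is hour 10, so task 3 finishes at 10 + 2 = hour 12.
Task 4 waits on task 3 (finishes hour 12), so it starts at hour 12 and finishes at 12 + 3 = hour 15.
Task 5 cannot start until task 4 (finishes hour 15); task 2 (finishes hour 8). The controlling bound is hour 15, so task 5 finishes at 15 + 9 = hour 24.
Every task is finished by hour 24, which is no later than the deadline of 27, so the schedule is feasible.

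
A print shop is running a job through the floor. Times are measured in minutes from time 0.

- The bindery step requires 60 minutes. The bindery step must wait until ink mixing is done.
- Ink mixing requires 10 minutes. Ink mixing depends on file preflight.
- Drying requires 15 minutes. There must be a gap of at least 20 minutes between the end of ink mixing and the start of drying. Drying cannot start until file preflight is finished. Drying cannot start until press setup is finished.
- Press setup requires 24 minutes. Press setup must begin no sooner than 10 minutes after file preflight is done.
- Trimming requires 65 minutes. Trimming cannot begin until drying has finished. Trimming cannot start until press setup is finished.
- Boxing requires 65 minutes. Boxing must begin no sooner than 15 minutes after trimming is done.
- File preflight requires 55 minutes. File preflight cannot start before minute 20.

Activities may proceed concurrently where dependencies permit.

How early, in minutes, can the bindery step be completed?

File preflight waits on its own release at minute 20, so it starts at minute 20 and finishes at 20 + 55 = minute 75.
After file preflight (finishes minute 75), ink mixing can start at minute 75 and finishes at minute 85.
After ink mixing (finishes minute 85), the bindery step can start at minute 85 and finishes at minute 145.

145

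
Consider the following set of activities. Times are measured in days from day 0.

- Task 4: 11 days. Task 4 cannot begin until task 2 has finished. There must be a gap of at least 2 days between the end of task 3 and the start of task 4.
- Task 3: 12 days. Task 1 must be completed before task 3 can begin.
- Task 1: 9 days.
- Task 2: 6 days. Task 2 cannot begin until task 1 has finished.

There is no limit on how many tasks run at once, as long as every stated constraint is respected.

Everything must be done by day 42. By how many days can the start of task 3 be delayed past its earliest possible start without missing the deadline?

Nothing blocks task 1, so it runs from day 0 to day 9.
Task 3 waits on task 1 (finishes day 9), so it starts at day 9 and finishes at 9 + 12 = day 21.

Working backward from the deadline:
Task 4 must finish by day 42; it takes 11 days, so it must start by 42 − 11 = day 31.
Task 3 has to be done before task 4 (must start by day 31, minus 2-day gap → day 29). That means finishing by day 29, i.e. starting by 29 − 12 = day 17.
So task 3 can start as early as day 9 and as late as day 17, giving 17 − 9 = 8 days of slack.

8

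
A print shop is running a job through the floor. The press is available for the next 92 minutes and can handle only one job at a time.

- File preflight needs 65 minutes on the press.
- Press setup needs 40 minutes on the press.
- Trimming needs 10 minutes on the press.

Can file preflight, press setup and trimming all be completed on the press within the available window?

No

Running back to back, the jobs need 65 + 40 + 10 = 115 minutes on the press.
Since 115 > 92, they cannot all fit.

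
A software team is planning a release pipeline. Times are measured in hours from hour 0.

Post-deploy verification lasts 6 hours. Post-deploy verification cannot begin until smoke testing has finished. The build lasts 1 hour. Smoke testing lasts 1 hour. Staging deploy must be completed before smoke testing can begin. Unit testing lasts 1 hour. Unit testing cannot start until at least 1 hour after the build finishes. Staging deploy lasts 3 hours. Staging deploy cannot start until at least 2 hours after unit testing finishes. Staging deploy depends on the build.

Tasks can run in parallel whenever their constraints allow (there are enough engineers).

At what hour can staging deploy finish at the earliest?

8

The build can start immediately at hour 0; it finishes at hour 1.
Unit testing cannot begin until the build (finishes hour 1, plus 1-hour gap → hour 2). It runs from hour 2 to 2 + 1 = hour 3.
Staging deploy has to wait for unit testing (finishes hour 3, plus 2-hour gap → hour 5); the build (finishes hour 1). The latest of these is hour 5, so staging deploy runs hour 5 to 5 + 3 = hour 8.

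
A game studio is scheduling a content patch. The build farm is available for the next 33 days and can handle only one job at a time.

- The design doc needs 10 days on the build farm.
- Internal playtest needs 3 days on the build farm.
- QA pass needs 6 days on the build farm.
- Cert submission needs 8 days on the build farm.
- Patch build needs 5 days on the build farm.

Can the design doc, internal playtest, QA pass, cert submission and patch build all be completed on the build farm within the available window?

Yes

Running back to back, the jobs need 10 + 3 + 6 + 8 + 5 = 32 days on the build farm.
Since 32 ≤ 33, they fit within the window.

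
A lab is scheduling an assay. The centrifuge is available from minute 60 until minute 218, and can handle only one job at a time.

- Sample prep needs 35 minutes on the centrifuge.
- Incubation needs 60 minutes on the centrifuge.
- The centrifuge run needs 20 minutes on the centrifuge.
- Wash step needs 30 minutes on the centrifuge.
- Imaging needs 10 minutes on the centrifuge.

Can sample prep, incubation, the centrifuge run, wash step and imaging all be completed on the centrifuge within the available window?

Yes

The centrifuge window is 218 − 60 = 158 minutes.
Running back to back, the jobs need 35 + 60 + 20 + 30 + 10 = 155 minutes on the centrifuge.
Since 155 ≤ 158, they fit within the window.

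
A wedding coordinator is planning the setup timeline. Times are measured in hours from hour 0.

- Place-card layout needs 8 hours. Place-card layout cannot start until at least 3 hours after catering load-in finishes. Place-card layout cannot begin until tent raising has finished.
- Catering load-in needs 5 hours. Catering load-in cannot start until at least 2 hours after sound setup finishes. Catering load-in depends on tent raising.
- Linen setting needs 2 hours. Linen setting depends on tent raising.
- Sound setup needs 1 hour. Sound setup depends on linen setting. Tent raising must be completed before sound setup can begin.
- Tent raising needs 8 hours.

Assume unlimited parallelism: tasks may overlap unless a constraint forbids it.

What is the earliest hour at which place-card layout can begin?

21

Tent raising can start immediately at hour 0; it finishes at hour 8.
After tent raising (finishes hour 8), linen setting can start at hour 8 and finishes at hour 10.
Sound setup cannot start until linen setting (finishes hour 10); tent raising (finishes hour 8). The controlling bound is hour 10, so sound setup finishes at 10 + 1 = hour 11.
Catering load-in has to wait for sound setup (finishes hour 11, plus 2-hour gap → hour 13); tent raising (finishes hour 8). The latest of these is hour 13, so catering load-in runs hour 13 to 13 + 5 = hour 18.
Place-card layout waits on catering load-in (finishes hour 18, plus 3-hour gap → hour 21); tent raising (finishes hour 8). The latest of these is hour 21, which is the earliest place-card layout can start.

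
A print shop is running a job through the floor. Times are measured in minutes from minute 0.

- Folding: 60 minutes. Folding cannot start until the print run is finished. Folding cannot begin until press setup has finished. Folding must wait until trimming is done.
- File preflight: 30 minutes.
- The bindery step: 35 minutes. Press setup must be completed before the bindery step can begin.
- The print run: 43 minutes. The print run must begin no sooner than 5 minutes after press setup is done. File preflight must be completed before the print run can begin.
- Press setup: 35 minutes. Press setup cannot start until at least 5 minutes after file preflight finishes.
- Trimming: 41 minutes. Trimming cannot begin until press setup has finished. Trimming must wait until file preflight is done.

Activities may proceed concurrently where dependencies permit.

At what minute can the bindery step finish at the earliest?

Nothing blocks file preflight, so it runs from minute 0 to minute 30.
After file preflight (finishes minute 30, plus 5-minute gap → minute 35), press setup can start at minute 35 and finishes at minute 70.
The bindery step waits on press setup (finishes minute 70), so it starts at minute 70 and finishes at 70 + 35 = minute 105.

105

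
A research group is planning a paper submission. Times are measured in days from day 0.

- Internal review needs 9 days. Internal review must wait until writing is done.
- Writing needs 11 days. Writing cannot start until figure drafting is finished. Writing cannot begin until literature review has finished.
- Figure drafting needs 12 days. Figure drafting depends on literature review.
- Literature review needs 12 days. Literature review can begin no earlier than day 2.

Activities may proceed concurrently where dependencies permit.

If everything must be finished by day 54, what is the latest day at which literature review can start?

10

To finish by day 54, internal review (duration 9) must start no later than day 45.
Writing must finish before internal review (must start by day 45). With an 11-day duration, writing must start by 45 − 11 = day 34.
Figure drafting feeds into writing (must start by day 34); so figure drafting must finish by day 34 and therefore start by day 22.
For literature review: figure drafting (must start by day 22); writing (must start by day 34). The most restrictive is day 22; with a 12-day duration, literature review must start by day 10.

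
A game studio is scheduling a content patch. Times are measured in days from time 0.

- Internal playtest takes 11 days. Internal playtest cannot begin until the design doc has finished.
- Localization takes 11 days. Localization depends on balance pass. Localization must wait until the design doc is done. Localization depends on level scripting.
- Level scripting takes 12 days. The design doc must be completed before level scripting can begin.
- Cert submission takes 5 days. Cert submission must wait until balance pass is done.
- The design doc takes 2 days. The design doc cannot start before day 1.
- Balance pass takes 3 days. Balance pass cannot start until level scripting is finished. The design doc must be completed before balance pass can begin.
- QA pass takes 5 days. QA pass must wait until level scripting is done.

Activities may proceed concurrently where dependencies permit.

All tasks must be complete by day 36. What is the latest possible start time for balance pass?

22

Nothing follows localization; the deadline of day 36 is its only limit. It must start by 36 − 11 = day 25.
Cert submission must finish by day 36; it takes 5 days, so it must start by 36 − 5 = day 31.
Balance pass feeds localization (must start by day 25); cert submission (must start by day 31). Taking the minimum, balance pass must finish by day 25 and start by 25 − 3 = day 22.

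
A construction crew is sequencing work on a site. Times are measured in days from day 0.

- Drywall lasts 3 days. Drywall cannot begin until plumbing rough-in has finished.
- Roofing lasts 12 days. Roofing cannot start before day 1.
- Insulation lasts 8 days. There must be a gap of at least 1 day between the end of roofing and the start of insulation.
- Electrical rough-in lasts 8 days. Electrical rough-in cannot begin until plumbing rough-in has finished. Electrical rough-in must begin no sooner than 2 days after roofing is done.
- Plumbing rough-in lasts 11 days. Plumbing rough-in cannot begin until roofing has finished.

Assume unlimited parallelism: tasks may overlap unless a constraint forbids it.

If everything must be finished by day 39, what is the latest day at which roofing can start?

To finish by day 39, electrical rough-in (duration 8) must start no later than day 31.
Nothing follows drywall; the deadline of day 39 is its only limit. It must start by 39 − 3 = day 36.
For plumbing rough-in: electrical rough-in (must start by day 31); drywall (must start by day 36). The most restrictive is day 31; with an 11-day duration, plumbing rough-in must start by day 20.
Nothing follows insulation; the deadline of day 39 is its only limit. It must start by 39 − 8 = day 31.
For roofing: plumbing rough-in (must start by day 20); electrical rough-in (must start by day 31, minus 2-day gap → day 29); insulation (must start by day 31, minus 1-day gap → day 30). The most restrictive is day 20; with a 12-day duration, roofing must start by day 8.

8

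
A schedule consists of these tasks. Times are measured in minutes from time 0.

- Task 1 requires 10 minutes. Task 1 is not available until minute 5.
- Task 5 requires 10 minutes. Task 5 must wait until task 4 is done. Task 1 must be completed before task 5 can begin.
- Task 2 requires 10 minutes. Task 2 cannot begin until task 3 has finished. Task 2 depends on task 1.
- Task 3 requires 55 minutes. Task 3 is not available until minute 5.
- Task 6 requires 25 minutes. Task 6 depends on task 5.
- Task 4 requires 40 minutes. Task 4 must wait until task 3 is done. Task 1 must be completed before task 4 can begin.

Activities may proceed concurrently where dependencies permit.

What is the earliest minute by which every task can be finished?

135

After its own release at minute 5, task 3 can start at minute 5 and finishes at minute 60.
Task 1 waits on its own release at minute 5, so it starts at minute 5 and finishes at 5 + 10 = minute 15.
For task 4: task 3 (finishes minute 60); task 1 (finishes minute 15). Taking the maximum gives a start of minute 60, and it finishes at 60 + 40 = minute 100.
For task 5: task 4 (finishes minute 100); task 1 (finishes minute 15). Taking the maximum gives a start of minute 100, and it finishes at 100 + 10 = minute 110.
Task 6 cannot begin until task 5 (finishes minute 110). It runs from minute 110 to 110 + 25 = minute 135.
For task 2: task 3 (finishes minute 60); task 1 (finishes minute 15). Taking the maximum gives a start of minute 60, and it finishes at 60 + 10 = minute 70.
All tasks are finished once the last one completes. Finish times: Task 1 at 15, Task 2 at 70, Task 3 at 60, Task 4 at 100, Task 5 at 110, Task 6 at 135. The latest is minute 135.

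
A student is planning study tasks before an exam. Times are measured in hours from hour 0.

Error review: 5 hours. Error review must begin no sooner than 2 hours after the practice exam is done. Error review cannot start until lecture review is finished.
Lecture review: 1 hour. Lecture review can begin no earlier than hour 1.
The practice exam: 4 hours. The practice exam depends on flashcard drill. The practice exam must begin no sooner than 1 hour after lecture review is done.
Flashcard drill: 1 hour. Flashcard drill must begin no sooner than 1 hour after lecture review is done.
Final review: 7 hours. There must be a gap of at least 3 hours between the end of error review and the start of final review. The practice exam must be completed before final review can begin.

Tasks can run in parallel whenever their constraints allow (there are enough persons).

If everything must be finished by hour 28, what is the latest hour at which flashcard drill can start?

Final review must finish by hour 28; it takes 7 hours, so it must start by 28 − 7 = hour 21.
Since final review (must start by hour 21, minus 3-hour gap → hour 18) depends on it, error review must finish by hour 18. Backing off its 5-hour duration gives a latest start of hour 13.
For the practice exam: error review (must start by hour 13, minus 2-hour gap → hour 11); final review (must start by hour 21). The most restrictive is hour 11; with a 4-hour duration, the practice exam must start by hour 7.
Flashcard drill feeds into the practice exam (must start by hour 7); so flashcard drill must finish by hour 7 and therefore start by hour 6.

6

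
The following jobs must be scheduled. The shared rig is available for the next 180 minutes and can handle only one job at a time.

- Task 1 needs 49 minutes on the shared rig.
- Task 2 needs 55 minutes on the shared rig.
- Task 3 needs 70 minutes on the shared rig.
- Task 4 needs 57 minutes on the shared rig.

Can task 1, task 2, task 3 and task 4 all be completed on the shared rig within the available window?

Running back to back, the jobs need 49 + 55 + 70 + 57 = 231 minutes on the shared rig.
Since 231 > 180, they cannot all fit.

No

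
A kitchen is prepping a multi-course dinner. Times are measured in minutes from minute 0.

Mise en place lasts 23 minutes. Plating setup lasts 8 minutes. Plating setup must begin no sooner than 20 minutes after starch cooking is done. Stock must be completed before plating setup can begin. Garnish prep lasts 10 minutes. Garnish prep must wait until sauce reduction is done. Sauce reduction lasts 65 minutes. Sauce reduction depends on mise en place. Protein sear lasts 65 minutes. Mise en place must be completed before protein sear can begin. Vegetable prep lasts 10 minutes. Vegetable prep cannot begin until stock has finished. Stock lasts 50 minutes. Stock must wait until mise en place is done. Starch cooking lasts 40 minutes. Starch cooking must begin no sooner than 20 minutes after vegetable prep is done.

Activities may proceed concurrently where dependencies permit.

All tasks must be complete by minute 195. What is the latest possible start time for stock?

Plating setup has no dependents, so it just needs to finish by minute 195. Starting by 195 − 8 = minute 187 achieves that.
Starch cooking must finish before plating setup (must start by minute 187, minus 20-minute gap → minute 167). With a 40-minute duration, starch cooking must start by 167 − 40 = minute 127.
Vegetable prep has to be done before starch cooking (must start by minute 127, minus 20-minute gap → minute 107). That means finishing by minute 107, i.e. starting by 107 − 10 = minute 97.
Stock has several dependents: vegetable prep (must start by minute 97); plating setup (must start by minute 187). The earliest of those limits is minute 97, so stock must start by 97 − 50 = minute 47.

47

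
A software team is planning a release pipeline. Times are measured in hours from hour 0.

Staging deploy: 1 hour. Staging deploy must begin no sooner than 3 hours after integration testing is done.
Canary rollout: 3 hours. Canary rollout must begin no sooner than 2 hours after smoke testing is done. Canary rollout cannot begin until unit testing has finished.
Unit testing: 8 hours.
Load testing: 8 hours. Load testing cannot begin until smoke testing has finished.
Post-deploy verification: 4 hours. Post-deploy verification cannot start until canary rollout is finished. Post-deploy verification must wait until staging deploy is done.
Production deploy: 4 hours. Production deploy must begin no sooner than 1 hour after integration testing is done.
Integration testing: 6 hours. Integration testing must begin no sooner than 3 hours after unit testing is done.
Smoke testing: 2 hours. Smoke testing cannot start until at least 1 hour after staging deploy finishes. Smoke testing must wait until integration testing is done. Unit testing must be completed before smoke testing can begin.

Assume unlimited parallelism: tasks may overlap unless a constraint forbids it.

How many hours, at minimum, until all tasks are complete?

33

Nothing blocks unit testing, so it runs from hour 0 to hour 8.
After unit testing (finishes hour 8, plus 3-hour gap → hour 11), integration testing can start at hour 11 and finishes at hour 17.
Production deploy cannot begin until integration testing (finishes hour 17, plus 1-hour gap → hour 18). It runs from hour 18 to 18 + 4 = hour 22.
After integration testing (finishes hour 17, plus 3-hour gap → hour 20), staging deploy can start at hour 20 and finishes at hour 21.
Smoke testing has to wait for staging deploy (finishes hour 21, plus 1-hour gap → hour 22); integration testing (finishes hour 17); unit testing (finishes hour 8). The latest of these is hour 22, so smoke testing runs hour 22 to 22 + 2 = hour 24.
After smoke testing (finishes hour 24), load testing can start at hour 24 and finishes at hour 32.
Canary rollout cannot start until smoke testing (finishes hour 24, plus 2-hour gap → hour 26); unit testing (finishes hour 8). The controlling bound is hour 26, so canary rollout finishes at 26 + 3 = hour 29.
Post-deploy verification has to wait for canary rollout (finishes hour 29); staging deploy (finishes hour 21). The latest of these is hour 29, so post-deploy verification runs hour 29 to 29 + 4 = hour 33.
All tasks are finished once the last one completes. Finish times: Unit testing at 8, Integration testing at 17, Staging deploy at 21, Smoke testing at 24, Canary rollout at 29, Load testing at 32, Production deploy at 22, Post-deploy verification at 33. The latest is hour 33.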